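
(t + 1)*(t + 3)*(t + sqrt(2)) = t^3 + sqrt(2)*t^2 + 4*t^2 + 3*t + 4*sqrt(2)*t + 3*sqrt(2)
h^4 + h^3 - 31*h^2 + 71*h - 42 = (h - 3)*(h - 2)*(h - 1)*(h + 7)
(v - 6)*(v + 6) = v^2 - 36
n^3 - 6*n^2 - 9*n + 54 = (n - 6)*(n - 3)*(n + 3)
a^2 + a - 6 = (a - 2)*(a + 3)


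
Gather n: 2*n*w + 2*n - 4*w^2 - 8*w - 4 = n*(2*w + 2) - 4*w^2 - 8*w - 4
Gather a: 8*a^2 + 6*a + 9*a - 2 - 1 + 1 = 8*a^2 + 15*a - 2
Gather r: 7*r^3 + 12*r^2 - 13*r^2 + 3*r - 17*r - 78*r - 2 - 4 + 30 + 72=7*r^3 - r^2 - 92*r + 96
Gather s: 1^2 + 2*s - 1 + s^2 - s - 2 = s^2 + s - 2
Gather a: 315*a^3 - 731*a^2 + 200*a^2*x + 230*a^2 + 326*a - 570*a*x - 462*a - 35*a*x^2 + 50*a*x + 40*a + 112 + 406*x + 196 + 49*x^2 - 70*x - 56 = 315*a^3 + a^2*(200*x - 501) + a*(-35*x^2 - 520*x - 96) + 49*x^2 + 336*x + 252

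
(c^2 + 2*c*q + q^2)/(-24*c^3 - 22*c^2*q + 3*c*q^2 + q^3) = (c + q)/(-24*c^2 + 2*c*q + q^2)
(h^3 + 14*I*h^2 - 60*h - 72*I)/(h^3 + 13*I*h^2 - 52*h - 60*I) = (h + 6*I)/(h + 5*I)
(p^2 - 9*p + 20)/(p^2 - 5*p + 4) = (p - 5)/(p - 1)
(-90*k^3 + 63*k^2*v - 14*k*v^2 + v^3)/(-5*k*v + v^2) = 18*k^2/v - 9*k + v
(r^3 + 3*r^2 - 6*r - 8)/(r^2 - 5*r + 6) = (r^2 + 5*r + 4)/(r - 3)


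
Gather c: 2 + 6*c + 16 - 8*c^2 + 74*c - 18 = -8*c^2 + 80*c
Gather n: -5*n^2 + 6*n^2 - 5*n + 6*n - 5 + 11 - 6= n^2 + n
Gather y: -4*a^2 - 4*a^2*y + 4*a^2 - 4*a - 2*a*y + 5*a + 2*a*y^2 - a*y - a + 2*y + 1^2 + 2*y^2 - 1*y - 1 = y^2*(2*a + 2) + y*(-4*a^2 - 3*a + 1)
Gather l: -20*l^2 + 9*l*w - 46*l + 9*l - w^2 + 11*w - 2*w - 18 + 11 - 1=-20*l^2 + l*(9*w - 37) - w^2 + 9*w - 8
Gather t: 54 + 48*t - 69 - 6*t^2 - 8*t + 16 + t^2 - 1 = -5*t^2 + 40*t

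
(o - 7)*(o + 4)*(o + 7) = o^3 + 4*o^2 - 49*o - 196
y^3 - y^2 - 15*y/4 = y*(y - 5/2)*(y + 3/2)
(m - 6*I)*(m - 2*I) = m^2 - 8*I*m - 12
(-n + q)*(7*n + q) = -7*n^2 + 6*n*q + q^2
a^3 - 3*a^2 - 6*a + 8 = (a - 4)*(a - 1)*(a + 2)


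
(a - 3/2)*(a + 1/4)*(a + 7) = a^3 + 23*a^2/4 - 73*a/8 - 21/8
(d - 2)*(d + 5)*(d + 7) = d^3 + 10*d^2 + 11*d - 70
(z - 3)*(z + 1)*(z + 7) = z^3 + 5*z^2 - 17*z - 21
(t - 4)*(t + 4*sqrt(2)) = t^2 - 4*t + 4*sqrt(2)*t - 16*sqrt(2)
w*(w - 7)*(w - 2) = w^3 - 9*w^2 + 14*w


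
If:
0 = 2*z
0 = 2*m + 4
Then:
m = -2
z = 0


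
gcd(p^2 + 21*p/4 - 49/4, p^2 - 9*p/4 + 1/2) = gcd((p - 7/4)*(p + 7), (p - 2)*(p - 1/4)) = 1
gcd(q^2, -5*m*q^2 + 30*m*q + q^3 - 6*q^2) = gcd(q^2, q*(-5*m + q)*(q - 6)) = q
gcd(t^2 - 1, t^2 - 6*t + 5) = t - 1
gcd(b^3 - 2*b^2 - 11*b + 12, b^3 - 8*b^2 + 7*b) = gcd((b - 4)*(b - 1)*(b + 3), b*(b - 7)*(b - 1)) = b - 1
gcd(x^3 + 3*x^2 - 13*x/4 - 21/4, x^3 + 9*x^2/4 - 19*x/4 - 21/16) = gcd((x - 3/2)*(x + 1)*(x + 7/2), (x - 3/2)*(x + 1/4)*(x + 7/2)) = x^2 + 2*x - 21/4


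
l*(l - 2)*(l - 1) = l^3 - 3*l^2 + 2*l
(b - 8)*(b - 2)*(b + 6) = b^3 - 4*b^2 - 44*b + 96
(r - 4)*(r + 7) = r^2 + 3*r - 28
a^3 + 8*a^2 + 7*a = a*(a + 1)*(a + 7)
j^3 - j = j*(j - 1)*(j + 1)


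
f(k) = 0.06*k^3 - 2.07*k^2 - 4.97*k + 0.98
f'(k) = 0.18*k^2 - 4.14*k - 4.97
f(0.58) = -2.59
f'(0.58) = -7.31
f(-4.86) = -30.65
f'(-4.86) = 19.40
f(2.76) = -27.24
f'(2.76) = -15.03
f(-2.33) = 0.56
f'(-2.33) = 5.65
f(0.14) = 0.24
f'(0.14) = -5.55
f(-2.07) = 1.87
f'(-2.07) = 4.37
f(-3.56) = -10.27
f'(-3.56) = 12.05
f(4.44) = -56.64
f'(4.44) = -19.80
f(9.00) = -167.68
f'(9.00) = -27.65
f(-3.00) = -4.36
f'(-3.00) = 9.07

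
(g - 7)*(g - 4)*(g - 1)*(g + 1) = g^4 - 11*g^3 + 27*g^2 + 11*g - 28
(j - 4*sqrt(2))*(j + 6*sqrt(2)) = j^2 + 2*sqrt(2)*j - 48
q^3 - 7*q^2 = q^2*(q - 7)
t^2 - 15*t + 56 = (t - 8)*(t - 7)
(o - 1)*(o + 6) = o^2 + 5*o - 6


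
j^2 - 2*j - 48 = (j - 8)*(j + 6)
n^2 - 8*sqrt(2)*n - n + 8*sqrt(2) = (n - 1)*(n - 8*sqrt(2))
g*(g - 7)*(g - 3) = g^3 - 10*g^2 + 21*g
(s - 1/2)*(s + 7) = s^2 + 13*s/2 - 7/2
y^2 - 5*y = y*(y - 5)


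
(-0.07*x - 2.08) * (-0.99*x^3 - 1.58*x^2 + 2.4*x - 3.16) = 0.0693*x^4 + 2.1698*x^3 + 3.1184*x^2 - 4.7708*x + 6.5728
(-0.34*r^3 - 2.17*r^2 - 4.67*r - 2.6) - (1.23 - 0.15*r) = -0.34*r^3 - 2.17*r^2 - 4.52*r - 3.83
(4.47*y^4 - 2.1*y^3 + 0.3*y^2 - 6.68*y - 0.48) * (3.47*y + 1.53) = 15.5109*y^5 - 0.447900000000001*y^4 - 2.172*y^3 - 22.7206*y^2 - 11.886*y - 0.7344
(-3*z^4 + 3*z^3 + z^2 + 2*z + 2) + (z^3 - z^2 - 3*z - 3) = -3*z^4 + 4*z^3 - z - 1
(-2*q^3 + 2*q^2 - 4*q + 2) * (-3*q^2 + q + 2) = 6*q^5 - 8*q^4 + 10*q^3 - 6*q^2 - 6*q + 4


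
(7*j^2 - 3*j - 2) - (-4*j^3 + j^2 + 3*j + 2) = 4*j^3 + 6*j^2 - 6*j - 4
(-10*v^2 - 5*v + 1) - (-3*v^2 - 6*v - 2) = -7*v^2 + v + 3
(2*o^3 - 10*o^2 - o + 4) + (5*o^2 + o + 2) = 2*o^3 - 5*o^2 + 6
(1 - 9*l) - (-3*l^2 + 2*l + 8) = 3*l^2 - 11*l - 7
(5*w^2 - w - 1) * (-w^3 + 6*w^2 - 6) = -5*w^5 + 31*w^4 - 5*w^3 - 36*w^2 + 6*w + 6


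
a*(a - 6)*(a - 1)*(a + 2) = a^4 - 5*a^3 - 8*a^2 + 12*a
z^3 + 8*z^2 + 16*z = z*(z + 4)^2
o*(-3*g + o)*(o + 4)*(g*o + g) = -3*g^2*o^3 - 15*g^2*o^2 - 12*g^2*o + g*o^4 + 5*g*o^3 + 4*g*o^2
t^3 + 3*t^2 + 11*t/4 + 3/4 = (t + 1/2)*(t + 1)*(t + 3/2)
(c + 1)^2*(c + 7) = c^3 + 9*c^2 + 15*c + 7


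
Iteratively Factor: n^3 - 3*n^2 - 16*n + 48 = (n + 4)*(n^2 - 7*n + 12) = (n - 3)*(n + 4)*(n - 4)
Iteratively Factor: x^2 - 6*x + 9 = (x - 3)*(x - 3)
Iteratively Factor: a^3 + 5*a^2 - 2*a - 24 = (a - 2)*(a^2 + 7*a + 12) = (a - 2)*(a + 4)*(a + 3)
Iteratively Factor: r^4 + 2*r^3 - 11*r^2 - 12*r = (r - 3)*(r^3 + 5*r^2 + 4*r) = (r - 3)*(r + 1)*(r^2 + 4*r) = (r - 3)*(r + 1)*(r + 4)*(r)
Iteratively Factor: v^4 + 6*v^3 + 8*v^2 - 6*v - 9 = (v + 1)*(v^3 + 5*v^2 + 3*v - 9) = (v + 1)*(v + 3)*(v^2 + 2*v - 3) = (v + 1)*(v + 3)^2*(v - 1)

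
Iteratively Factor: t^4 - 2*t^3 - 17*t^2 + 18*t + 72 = (t - 4)*(t^3 + 2*t^2 - 9*t - 18) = (t - 4)*(t + 2)*(t^2 - 9) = (t - 4)*(t - 3)*(t + 2)*(t + 3)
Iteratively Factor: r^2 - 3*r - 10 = (r + 2)*(r - 5)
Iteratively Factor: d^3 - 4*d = (d - 2)*(d^2 + 2*d) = d*(d - 2)*(d + 2)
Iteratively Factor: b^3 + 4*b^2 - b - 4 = (b + 1)*(b^2 + 3*b - 4) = (b - 1)*(b + 1)*(b + 4)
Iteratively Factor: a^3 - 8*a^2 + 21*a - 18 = (a - 3)*(a^2 - 5*a + 6) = (a - 3)*(a - 2)*(a - 3)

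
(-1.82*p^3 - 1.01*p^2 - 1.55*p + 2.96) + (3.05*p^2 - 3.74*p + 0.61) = -1.82*p^3 + 2.04*p^2 - 5.29*p + 3.57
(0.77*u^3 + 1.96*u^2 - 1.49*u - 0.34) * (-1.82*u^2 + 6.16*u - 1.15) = -1.4014*u^5 + 1.176*u^4 + 13.8999*u^3 - 10.8136*u^2 - 0.3809*u + 0.391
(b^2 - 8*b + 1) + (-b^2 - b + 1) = 2 - 9*b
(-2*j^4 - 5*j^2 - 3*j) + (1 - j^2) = -2*j^4 - 6*j^2 - 3*j + 1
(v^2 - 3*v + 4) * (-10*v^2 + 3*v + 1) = -10*v^4 + 33*v^3 - 48*v^2 + 9*v + 4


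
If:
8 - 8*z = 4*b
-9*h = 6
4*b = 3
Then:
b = 3/4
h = -2/3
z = 5/8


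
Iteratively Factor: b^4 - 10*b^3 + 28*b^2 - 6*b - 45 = (b - 3)*(b^3 - 7*b^2 + 7*b + 15) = (b - 3)^2*(b^2 - 4*b - 5) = (b - 5)*(b - 3)^2*(b + 1)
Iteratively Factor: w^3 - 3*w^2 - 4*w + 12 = (w + 2)*(w^2 - 5*w + 6) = (w - 3)*(w + 2)*(w - 2)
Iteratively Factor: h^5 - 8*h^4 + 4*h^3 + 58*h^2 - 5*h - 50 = (h - 5)*(h^4 - 3*h^3 - 11*h^2 + 3*h + 10) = (h - 5)*(h + 2)*(h^3 - 5*h^2 - h + 5) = (h - 5)*(h - 1)*(h + 2)*(h^2 - 4*h - 5) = (h - 5)^2*(h - 1)*(h + 2)*(h + 1)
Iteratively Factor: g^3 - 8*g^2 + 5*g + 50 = (g - 5)*(g^2 - 3*g - 10) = (g - 5)^2*(g + 2)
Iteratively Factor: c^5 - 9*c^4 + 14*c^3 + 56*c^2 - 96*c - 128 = (c + 2)*(c^4 - 11*c^3 + 36*c^2 - 16*c - 64) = (c + 1)*(c + 2)*(c^3 - 12*c^2 + 48*c - 64) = (c - 4)*(c + 1)*(c + 2)*(c^2 - 8*c + 16) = (c - 4)^2*(c + 1)*(c + 2)*(c - 4)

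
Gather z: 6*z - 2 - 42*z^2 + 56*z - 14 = -42*z^2 + 62*z - 16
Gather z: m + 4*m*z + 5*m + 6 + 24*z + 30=6*m + z*(4*m + 24) + 36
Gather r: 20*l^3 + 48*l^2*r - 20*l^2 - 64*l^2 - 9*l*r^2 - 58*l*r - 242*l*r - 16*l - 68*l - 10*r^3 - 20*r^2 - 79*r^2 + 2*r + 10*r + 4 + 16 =20*l^3 - 84*l^2 - 84*l - 10*r^3 + r^2*(-9*l - 99) + r*(48*l^2 - 300*l + 12) + 20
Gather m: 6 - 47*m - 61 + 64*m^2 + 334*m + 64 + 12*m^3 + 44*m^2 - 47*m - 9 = 12*m^3 + 108*m^2 + 240*m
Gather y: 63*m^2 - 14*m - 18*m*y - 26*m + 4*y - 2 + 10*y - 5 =63*m^2 - 40*m + y*(14 - 18*m) - 7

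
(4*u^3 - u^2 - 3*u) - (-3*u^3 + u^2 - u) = 7*u^3 - 2*u^2 - 2*u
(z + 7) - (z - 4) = 11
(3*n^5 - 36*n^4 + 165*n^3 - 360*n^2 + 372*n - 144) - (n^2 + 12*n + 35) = 3*n^5 - 36*n^4 + 165*n^3 - 361*n^2 + 360*n - 179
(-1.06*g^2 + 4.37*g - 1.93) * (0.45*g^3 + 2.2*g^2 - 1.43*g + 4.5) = -0.477*g^5 - 0.3655*g^4 + 10.2613*g^3 - 15.2651*g^2 + 22.4249*g - 8.685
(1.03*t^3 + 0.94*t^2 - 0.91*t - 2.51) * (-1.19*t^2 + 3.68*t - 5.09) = -1.2257*t^5 + 2.6718*t^4 - 0.7006*t^3 - 5.1465*t^2 - 4.6049*t + 12.7759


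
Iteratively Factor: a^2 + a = (a)*(a + 1)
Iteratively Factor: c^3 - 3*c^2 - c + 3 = (c - 1)*(c^2 - 2*c - 3) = (c - 1)*(c + 1)*(c - 3)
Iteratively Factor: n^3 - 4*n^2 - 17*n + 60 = (n - 5)*(n^2 + n - 12) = (n - 5)*(n + 4)*(n - 3)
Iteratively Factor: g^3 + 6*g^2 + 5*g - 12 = (g - 1)*(g^2 + 7*g + 12) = (g - 1)*(g + 3)*(g + 4)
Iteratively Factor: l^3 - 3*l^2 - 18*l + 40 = (l - 2)*(l^2 - l - 20) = (l - 2)*(l + 4)*(l - 5)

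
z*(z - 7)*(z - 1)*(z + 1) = z^4 - 7*z^3 - z^2 + 7*z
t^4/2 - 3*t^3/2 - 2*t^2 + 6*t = t*(t/2 + 1)*(t - 3)*(t - 2)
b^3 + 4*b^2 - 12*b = b*(b - 2)*(b + 6)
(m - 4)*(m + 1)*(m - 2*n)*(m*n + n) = m^4*n - 2*m^3*n^2 - 2*m^3*n + 4*m^2*n^2 - 7*m^2*n + 14*m*n^2 - 4*m*n + 8*n^2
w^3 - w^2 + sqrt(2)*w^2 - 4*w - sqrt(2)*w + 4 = (w - 1)*(w - sqrt(2))*(w + 2*sqrt(2))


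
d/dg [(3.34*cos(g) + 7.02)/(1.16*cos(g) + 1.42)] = 3.4004*sin(g)/(1.16*cos(g) + 1.42)^2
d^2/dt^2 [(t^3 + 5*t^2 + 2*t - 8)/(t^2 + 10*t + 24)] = 56/(t^3 + 18*t^2 + 108*t + 216)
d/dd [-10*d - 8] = -10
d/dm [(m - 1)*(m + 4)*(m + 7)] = 3*m^2 + 20*m + 17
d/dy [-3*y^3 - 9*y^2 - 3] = 9*y*(-y - 2)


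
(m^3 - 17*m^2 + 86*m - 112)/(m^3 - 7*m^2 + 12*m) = (m^3 - 17*m^2 + 86*m - 112)/(m*(m^2 - 7*m + 12))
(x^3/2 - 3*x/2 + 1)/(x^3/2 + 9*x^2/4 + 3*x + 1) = 2*(x^2 - 2*x + 1)/(2*x^2 + 5*x + 2)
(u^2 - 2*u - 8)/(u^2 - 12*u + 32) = (u + 2)/(u - 8)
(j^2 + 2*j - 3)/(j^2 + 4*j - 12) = (j^2 + 2*j - 3)/(j^2 + 4*j - 12)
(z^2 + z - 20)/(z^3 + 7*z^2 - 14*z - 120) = 1/(z + 6)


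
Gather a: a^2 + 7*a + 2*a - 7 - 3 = a^2 + 9*a - 10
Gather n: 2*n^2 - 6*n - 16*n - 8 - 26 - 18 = 2*n^2 - 22*n - 52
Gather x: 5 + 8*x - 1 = 8*x + 4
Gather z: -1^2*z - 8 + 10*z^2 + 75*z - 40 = 10*z^2 + 74*z - 48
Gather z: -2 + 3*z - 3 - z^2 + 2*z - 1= -z^2 + 5*z - 6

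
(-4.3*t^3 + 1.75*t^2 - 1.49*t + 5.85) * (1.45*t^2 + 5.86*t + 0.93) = -6.235*t^5 - 22.6605*t^4 + 4.0955*t^3 + 1.3786*t^2 + 32.8953*t + 5.4405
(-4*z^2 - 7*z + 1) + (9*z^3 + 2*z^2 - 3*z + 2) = 9*z^3 - 2*z^2 - 10*z + 3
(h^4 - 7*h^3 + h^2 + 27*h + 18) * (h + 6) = h^5 - h^4 - 41*h^3 + 33*h^2 + 180*h + 108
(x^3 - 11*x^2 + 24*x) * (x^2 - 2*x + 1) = x^5 - 13*x^4 + 47*x^3 - 59*x^2 + 24*x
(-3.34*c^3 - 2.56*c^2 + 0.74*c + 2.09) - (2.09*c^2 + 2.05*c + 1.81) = -3.34*c^3 - 4.65*c^2 - 1.31*c + 0.28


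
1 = 1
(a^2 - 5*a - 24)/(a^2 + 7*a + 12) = (a - 8)/(a + 4)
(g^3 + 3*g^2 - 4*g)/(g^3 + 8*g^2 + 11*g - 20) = g/(g + 5)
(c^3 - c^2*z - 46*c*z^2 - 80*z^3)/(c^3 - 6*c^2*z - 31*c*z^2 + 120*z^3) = (-c - 2*z)/(-c + 3*z)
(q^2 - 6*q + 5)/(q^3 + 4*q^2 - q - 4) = (q - 5)/(q^2 + 5*q + 4)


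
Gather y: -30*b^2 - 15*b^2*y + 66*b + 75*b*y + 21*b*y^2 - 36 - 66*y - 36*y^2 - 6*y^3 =-30*b^2 + 66*b - 6*y^3 + y^2*(21*b - 36) + y*(-15*b^2 + 75*b - 66) - 36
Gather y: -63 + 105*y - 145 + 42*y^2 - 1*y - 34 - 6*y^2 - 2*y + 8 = 36*y^2 + 102*y - 234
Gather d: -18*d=-18*d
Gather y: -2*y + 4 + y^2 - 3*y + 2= y^2 - 5*y + 6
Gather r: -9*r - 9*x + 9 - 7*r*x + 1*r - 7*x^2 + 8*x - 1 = r*(-7*x - 8) - 7*x^2 - x + 8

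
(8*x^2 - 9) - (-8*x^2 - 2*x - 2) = 16*x^2 + 2*x - 7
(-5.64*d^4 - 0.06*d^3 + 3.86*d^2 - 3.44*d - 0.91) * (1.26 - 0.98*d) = 5.5272*d^5 - 7.0476*d^4 - 3.8584*d^3 + 8.2348*d^2 - 3.4426*d - 1.1466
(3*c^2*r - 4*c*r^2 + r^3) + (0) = 3*c^2*r - 4*c*r^2 + r^3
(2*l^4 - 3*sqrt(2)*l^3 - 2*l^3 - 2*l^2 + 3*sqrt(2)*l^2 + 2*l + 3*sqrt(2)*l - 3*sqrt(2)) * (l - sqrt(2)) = 2*l^5 - 5*sqrt(2)*l^4 - 2*l^4 + 4*l^3 + 5*sqrt(2)*l^3 - 4*l^2 + 5*sqrt(2)*l^2 - 5*sqrt(2)*l - 6*l + 6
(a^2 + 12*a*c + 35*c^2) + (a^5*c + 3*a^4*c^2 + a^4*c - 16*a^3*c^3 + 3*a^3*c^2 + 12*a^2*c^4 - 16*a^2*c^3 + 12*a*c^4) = a^5*c + 3*a^4*c^2 + a^4*c - 16*a^3*c^3 + 3*a^3*c^2 + 12*a^2*c^4 - 16*a^2*c^3 + a^2 + 12*a*c^4 + 12*a*c + 35*c^2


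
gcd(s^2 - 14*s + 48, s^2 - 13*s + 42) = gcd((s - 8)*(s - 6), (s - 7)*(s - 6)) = s - 6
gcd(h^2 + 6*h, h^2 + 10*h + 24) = h + 6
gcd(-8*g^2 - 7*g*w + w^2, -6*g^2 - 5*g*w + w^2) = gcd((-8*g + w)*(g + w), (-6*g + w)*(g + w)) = g + w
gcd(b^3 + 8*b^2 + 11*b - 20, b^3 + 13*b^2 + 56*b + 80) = b^2 + 9*b + 20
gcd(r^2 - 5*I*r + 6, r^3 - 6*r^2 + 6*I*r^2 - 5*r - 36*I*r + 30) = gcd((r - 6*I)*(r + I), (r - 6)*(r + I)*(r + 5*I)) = r + I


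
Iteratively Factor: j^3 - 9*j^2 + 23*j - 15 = (j - 5)*(j^2 - 4*j + 3) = (j - 5)*(j - 3)*(j - 1)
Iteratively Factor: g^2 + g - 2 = (g + 2)*(g - 1)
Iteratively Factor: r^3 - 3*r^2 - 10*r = (r + 2)*(r^2 - 5*r) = (r - 5)*(r + 2)*(r)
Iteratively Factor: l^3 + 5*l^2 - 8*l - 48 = (l + 4)*(l^2 + l - 12) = (l + 4)^2*(l - 3)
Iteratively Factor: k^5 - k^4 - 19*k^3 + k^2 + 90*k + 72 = (k + 3)*(k^4 - 4*k^3 - 7*k^2 + 22*k + 24) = (k + 2)*(k + 3)*(k^3 - 6*k^2 + 5*k + 12) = (k - 4)*(k + 2)*(k + 3)*(k^2 - 2*k - 3) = (k - 4)*(k - 3)*(k + 2)*(k + 3)*(k + 1)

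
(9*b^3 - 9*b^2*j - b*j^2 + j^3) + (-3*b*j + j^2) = 9*b^3 - 9*b^2*j - b*j^2 - 3*b*j + j^3 + j^2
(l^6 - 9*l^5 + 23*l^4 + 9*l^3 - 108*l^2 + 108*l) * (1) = l^6 - 9*l^5 + 23*l^4 + 9*l^3 - 108*l^2 + 108*l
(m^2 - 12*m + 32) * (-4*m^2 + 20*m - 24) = -4*m^4 + 68*m^3 - 392*m^2 + 928*m - 768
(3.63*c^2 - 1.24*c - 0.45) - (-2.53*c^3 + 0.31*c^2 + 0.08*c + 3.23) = 2.53*c^3 + 3.32*c^2 - 1.32*c - 3.68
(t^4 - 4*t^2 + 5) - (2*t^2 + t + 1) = t^4 - 6*t^2 - t + 4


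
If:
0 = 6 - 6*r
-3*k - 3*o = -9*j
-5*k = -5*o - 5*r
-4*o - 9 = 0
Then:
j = -7/6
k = -5/4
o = -9/4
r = 1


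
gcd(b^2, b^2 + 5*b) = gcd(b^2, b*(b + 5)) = b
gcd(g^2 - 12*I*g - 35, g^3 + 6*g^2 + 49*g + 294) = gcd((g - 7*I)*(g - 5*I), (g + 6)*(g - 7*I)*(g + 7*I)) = g - 7*I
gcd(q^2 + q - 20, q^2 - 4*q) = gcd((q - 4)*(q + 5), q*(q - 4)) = q - 4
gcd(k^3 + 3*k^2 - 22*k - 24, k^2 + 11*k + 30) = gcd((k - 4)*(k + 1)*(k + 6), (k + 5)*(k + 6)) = k + 6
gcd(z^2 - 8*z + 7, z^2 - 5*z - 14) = z - 7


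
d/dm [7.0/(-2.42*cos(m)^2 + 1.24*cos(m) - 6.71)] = (8.68 - 33.88*cos(m))*sin(m)/(2.42*cos(m)^2 - 1.24*cos(m) + 6.71)^2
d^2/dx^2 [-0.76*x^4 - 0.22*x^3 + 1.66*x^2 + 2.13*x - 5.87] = -9.12*x^2 - 1.32*x + 3.32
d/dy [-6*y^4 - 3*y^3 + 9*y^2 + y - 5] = -24*y^3 - 9*y^2 + 18*y + 1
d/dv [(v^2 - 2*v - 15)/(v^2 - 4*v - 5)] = -2/(v^2 + 2*v + 1)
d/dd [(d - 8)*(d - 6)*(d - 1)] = 3*d^2 - 30*d + 62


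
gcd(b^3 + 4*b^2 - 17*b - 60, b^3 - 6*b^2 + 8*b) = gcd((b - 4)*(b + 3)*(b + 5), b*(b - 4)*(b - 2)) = b - 4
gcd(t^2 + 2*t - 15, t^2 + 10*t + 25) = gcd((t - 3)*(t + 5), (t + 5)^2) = t + 5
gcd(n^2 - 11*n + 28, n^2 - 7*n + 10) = 1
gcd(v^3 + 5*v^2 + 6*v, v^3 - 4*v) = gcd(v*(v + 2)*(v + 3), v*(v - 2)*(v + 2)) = v^2 + 2*v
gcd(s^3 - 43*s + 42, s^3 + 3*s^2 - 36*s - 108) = s - 6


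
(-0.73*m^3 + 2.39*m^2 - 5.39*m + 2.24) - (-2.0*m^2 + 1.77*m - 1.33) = -0.73*m^3 + 4.39*m^2 - 7.16*m + 3.57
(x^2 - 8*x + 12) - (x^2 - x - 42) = 54 - 7*x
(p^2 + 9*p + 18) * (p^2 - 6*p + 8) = p^4 + 3*p^3 - 28*p^2 - 36*p + 144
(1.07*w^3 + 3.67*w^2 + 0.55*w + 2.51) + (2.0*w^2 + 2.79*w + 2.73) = 1.07*w^3 + 5.67*w^2 + 3.34*w + 5.24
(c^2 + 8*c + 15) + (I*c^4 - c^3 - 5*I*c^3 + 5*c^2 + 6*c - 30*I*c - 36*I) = I*c^4 - c^3 - 5*I*c^3 + 6*c^2 + 14*c - 30*I*c + 15 - 36*I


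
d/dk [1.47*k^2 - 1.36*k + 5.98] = 2.94*k - 1.36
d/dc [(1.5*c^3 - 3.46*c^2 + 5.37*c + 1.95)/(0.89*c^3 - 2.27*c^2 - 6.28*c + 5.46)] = (-0.325599999999998*c^4 - 28.3986*c^3 + 53.2822*c^2 - 28.9302*c + 41.5662)/(0.7921*c^6 - 4.0406*c^5 - 6.0255*c^4 + 38.23*c^3 + 14.65*c^2 - 68.5776*c + 29.8116)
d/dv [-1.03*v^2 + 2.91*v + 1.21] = 2.91 - 2.06*v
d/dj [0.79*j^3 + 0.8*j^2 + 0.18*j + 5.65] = 2.37*j^2 + 1.6*j + 0.18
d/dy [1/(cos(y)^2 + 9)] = 4*sin(2*y)/(cos(2*y) + 19)^2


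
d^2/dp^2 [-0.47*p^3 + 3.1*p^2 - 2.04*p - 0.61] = 6.2 - 2.82*p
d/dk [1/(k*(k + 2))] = 2*(-k - 1)/(k^2*(k^2 + 4*k + 4))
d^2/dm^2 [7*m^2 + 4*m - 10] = 14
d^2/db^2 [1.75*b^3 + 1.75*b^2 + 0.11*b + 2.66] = 10.5*b + 3.5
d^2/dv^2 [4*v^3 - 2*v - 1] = 24*v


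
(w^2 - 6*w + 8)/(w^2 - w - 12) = (w - 2)/(w + 3)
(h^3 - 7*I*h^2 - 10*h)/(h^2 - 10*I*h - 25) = h*(h - 2*I)/(h - 5*I)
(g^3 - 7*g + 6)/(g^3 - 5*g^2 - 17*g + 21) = (g - 2)/(g - 7)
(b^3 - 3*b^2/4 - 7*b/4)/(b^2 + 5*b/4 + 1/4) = b*(4*b - 7)/(4*b + 1)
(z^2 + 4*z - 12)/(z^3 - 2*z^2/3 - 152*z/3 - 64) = 3*(z - 2)/(3*z^2 - 20*z - 32)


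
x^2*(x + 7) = x^3 + 7*x^2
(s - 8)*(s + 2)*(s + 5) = s^3 - s^2 - 46*s - 80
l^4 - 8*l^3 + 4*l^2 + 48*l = l*(l - 6)*(l - 4)*(l + 2)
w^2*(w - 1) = w^3 - w^2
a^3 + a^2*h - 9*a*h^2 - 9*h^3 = (a - 3*h)*(a + h)*(a + 3*h)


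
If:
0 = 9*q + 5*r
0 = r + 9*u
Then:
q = 5*u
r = -9*u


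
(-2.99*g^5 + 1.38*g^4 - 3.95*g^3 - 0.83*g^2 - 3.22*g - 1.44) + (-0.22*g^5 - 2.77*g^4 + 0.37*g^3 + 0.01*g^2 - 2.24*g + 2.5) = -3.21*g^5 - 1.39*g^4 - 3.58*g^3 - 0.82*g^2 - 5.46*g + 1.06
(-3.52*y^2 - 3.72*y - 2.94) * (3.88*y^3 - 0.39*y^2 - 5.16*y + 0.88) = -13.6576*y^5 - 13.0608*y^4 + 8.2068*y^3 + 17.2442*y^2 + 11.8968*y - 2.5872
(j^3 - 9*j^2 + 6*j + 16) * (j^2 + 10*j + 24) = j^5 + j^4 - 60*j^3 - 140*j^2 + 304*j + 384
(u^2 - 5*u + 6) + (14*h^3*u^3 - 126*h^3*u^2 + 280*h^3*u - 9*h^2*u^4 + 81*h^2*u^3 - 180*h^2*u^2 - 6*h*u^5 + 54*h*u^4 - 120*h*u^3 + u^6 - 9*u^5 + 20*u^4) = 14*h^3*u^3 - 126*h^3*u^2 + 280*h^3*u - 9*h^2*u^4 + 81*h^2*u^3 - 180*h^2*u^2 - 6*h*u^5 + 54*h*u^4 - 120*h*u^3 + u^6 - 9*u^5 + 20*u^4 + u^2 - 5*u + 6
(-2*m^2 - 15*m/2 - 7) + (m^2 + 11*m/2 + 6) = -m^2 - 2*m - 1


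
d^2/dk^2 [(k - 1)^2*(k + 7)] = 6*k + 10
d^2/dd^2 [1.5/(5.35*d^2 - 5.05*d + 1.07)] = (-85.8675*d^2 + 81.0525*d + 1.5*(10.7*d - 5.05)*(21.4*d - 10.1) - 17.1735)/(5.35*d^2 - 5.05*d + 1.07)^3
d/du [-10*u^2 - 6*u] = -20*u - 6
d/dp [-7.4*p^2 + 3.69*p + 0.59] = 3.69 - 14.8*p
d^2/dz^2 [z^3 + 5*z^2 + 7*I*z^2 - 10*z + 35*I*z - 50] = 6*z + 10 + 14*I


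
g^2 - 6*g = g*(g - 6)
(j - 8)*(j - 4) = j^2 - 12*j + 32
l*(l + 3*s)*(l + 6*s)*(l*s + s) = l^4*s + 9*l^3*s^2 + l^3*s + 18*l^2*s^3 + 9*l^2*s^2 + 18*l*s^3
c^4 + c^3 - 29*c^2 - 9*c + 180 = (c - 4)*(c - 3)*(c + 3)*(c + 5)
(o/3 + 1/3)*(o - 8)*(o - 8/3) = o^3/3 - 29*o^2/9 + 32*o/9 + 64/9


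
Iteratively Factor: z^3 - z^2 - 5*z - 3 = (z + 1)*(z^2 - 2*z - 3) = (z - 3)*(z + 1)*(z + 1)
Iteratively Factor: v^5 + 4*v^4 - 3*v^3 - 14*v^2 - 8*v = (v + 4)*(v^4 - 3*v^2 - 2*v) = (v - 2)*(v + 4)*(v^3 + 2*v^2 + v) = v*(v - 2)*(v + 4)*(v^2 + 2*v + 1) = v*(v - 2)*(v + 1)*(v + 4)*(v + 1)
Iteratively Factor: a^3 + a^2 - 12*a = (a - 3)*(a^2 + 4*a) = (a - 3)*(a + 4)*(a)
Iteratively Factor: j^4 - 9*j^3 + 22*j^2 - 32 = (j - 4)*(j^3 - 5*j^2 + 2*j + 8) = (j - 4)*(j - 2)*(j^2 - 3*j - 4) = (j - 4)*(j - 2)*(j + 1)*(j - 4)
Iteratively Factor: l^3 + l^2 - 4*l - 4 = (l + 2)*(l^2 - l - 2) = (l - 2)*(l + 2)*(l + 1)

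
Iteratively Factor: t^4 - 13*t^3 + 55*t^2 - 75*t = (t - 5)*(t^3 - 8*t^2 + 15*t) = (t - 5)^2*(t^2 - 3*t) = t*(t - 5)^2*(t - 3)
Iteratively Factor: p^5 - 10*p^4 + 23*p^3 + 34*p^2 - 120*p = (p - 4)*(p^4 - 6*p^3 - p^2 + 30*p) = (p - 4)*(p - 3)*(p^3 - 3*p^2 - 10*p) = (p - 5)*(p - 4)*(p - 3)*(p^2 + 2*p) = (p - 5)*(p - 4)*(p - 3)*(p + 2)*(p)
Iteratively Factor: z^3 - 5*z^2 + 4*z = (z - 1)*(z^2 - 4*z) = z*(z - 1)*(z - 4)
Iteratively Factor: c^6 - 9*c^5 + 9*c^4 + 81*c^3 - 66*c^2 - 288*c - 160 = (c - 4)*(c^5 - 5*c^4 - 11*c^3 + 37*c^2 + 82*c + 40) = (c - 5)*(c - 4)*(c^4 - 11*c^2 - 18*c - 8) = (c - 5)*(c - 4)*(c + 2)*(c^3 - 2*c^2 - 7*c - 4) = (c - 5)*(c - 4)*(c + 1)*(c + 2)*(c^2 - 3*c - 4) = (c - 5)*(c - 4)*(c + 1)^2*(c + 2)*(c - 4)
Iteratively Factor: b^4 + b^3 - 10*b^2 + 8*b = (b)*(b^3 + b^2 - 10*b + 8) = b*(b - 2)*(b^2 + 3*b - 4) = b*(b - 2)*(b + 4)*(b - 1)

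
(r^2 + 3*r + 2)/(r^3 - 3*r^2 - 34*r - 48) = (r + 1)/(r^2 - 5*r - 24)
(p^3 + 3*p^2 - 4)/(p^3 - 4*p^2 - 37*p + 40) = (p^2 + 4*p + 4)/(p^2 - 3*p - 40)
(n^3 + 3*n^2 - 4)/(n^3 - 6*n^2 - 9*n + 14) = (n + 2)/(n - 7)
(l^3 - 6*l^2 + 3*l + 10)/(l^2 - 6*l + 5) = (l^2 - l - 2)/(l - 1)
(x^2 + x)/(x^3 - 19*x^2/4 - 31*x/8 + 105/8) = 8*x*(x + 1)/(8*x^3 - 38*x^2 - 31*x + 105)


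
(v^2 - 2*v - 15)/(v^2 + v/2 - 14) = 2*(v^2 - 2*v - 15)/(2*v^2 + v - 28)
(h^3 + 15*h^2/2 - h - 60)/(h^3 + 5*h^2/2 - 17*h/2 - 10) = (h + 6)/(h + 1)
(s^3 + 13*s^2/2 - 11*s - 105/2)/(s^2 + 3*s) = (2*s^3 + 13*s^2 - 22*s - 105)/(2*s*(s + 3))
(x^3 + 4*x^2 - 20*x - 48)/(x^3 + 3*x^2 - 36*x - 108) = (x^2 - 2*x - 8)/(x^2 - 3*x - 18)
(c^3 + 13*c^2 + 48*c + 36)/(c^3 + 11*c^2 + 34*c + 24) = (c + 6)/(c + 4)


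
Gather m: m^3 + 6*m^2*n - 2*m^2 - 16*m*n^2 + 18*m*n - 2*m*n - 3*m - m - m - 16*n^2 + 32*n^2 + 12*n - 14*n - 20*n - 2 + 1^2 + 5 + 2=m^3 + m^2*(6*n - 2) + m*(-16*n^2 + 16*n - 5) + 16*n^2 - 22*n + 6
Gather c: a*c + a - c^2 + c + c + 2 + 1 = a - c^2 + c*(a + 2) + 3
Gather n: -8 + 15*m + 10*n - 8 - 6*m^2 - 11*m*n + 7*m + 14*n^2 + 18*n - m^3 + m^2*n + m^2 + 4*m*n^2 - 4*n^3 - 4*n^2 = -m^3 - 5*m^2 + 22*m - 4*n^3 + n^2*(4*m + 10) + n*(m^2 - 11*m + 28) - 16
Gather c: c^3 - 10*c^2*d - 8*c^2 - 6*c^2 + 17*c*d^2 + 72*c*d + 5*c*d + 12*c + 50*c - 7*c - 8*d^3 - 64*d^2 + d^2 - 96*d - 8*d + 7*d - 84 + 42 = c^3 + c^2*(-10*d - 14) + c*(17*d^2 + 77*d + 55) - 8*d^3 - 63*d^2 - 97*d - 42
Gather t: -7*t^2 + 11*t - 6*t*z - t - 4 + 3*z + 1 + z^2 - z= -7*t^2 + t*(10 - 6*z) + z^2 + 2*z - 3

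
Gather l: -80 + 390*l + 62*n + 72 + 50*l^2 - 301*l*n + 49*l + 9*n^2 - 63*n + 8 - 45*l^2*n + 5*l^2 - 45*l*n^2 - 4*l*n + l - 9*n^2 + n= l^2*(55 - 45*n) + l*(-45*n^2 - 305*n + 440)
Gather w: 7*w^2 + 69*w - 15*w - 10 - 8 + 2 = 7*w^2 + 54*w - 16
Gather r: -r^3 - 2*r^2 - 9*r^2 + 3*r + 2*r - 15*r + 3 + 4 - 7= -r^3 - 11*r^2 - 10*r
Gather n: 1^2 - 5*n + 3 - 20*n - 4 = -25*n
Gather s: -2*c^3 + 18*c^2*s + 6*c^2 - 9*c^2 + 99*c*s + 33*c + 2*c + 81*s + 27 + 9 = -2*c^3 - 3*c^2 + 35*c + s*(18*c^2 + 99*c + 81) + 36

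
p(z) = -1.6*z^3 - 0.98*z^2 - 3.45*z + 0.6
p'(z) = -4.8*z^2 - 1.96*z - 3.45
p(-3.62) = 76.15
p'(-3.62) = -59.26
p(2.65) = -45.20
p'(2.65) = -42.35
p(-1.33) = 7.22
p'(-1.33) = -9.33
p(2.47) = -38.01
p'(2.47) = -37.58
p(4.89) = -226.79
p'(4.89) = -127.81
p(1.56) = -13.24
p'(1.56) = -18.19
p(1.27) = -8.64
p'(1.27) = -13.68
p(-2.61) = 31.38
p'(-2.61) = -31.03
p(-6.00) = 331.62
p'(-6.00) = -164.49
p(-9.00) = 1118.67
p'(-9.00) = -374.61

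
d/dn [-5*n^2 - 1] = -10*n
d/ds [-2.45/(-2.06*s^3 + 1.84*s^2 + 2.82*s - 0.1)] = (-15.141*s^2 + 9.016*s + 6.909)/(2.06*s^3 - 1.84*s^2 - 2.82*s + 0.1)^2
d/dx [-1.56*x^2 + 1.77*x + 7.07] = 1.77 - 3.12*x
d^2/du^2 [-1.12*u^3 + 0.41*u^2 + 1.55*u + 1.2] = 0.82 - 6.72*u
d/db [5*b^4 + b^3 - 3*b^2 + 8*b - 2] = 20*b^3 + 3*b^2 - 6*b + 8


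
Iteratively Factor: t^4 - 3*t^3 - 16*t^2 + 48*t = (t + 4)*(t^3 - 7*t^2 + 12*t) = (t - 4)*(t + 4)*(t^2 - 3*t) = t*(t - 4)*(t + 4)*(t - 3)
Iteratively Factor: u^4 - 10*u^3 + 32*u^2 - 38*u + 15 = (u - 1)*(u^3 - 9*u^2 + 23*u - 15) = (u - 1)^2*(u^2 - 8*u + 15) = (u - 5)*(u - 1)^2*(u - 3)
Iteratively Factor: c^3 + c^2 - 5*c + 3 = (c + 3)*(c^2 - 2*c + 1) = (c - 1)*(c + 3)*(c - 1)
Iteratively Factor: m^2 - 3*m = (m)*(m - 3)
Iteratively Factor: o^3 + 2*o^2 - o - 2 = (o + 1)*(o^2 + o - 2) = (o - 1)*(o + 1)*(o + 2)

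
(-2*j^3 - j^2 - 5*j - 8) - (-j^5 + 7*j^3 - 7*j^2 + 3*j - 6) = j^5 - 9*j^3 + 6*j^2 - 8*j - 2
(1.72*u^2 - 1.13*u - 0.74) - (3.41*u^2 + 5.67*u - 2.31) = -1.69*u^2 - 6.8*u + 1.57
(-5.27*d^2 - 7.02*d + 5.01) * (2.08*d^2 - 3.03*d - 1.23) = -10.9616*d^4 + 1.3665*d^3 + 38.1735*d^2 - 6.5457*d - 6.1623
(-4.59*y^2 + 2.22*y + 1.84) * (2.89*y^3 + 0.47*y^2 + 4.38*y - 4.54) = -13.2651*y^5 + 4.2585*y^4 - 13.7432*y^3 + 31.427*y^2 - 2.0196*y - 8.3536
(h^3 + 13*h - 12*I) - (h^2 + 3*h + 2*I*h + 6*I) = h^3 - h^2 + 10*h - 2*I*h - 18*I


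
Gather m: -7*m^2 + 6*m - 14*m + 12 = -7*m^2 - 8*m + 12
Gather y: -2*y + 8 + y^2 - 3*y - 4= y^2 - 5*y + 4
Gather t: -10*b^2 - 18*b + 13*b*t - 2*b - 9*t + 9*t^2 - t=-10*b^2 - 20*b + 9*t^2 + t*(13*b - 10)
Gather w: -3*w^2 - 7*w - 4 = -3*w^2 - 7*w - 4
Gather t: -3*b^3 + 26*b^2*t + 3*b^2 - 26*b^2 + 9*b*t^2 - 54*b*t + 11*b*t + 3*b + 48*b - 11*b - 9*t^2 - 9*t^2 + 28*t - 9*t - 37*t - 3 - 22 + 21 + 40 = -3*b^3 - 23*b^2 + 40*b + t^2*(9*b - 18) + t*(26*b^2 - 43*b - 18) + 36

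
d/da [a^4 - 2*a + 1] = 4*a^3 - 2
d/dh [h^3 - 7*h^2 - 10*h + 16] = 3*h^2 - 14*h - 10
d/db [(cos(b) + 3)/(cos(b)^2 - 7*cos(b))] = (sin(b) - 21*sin(b)/cos(b)^2 + 6*tan(b))/(cos(b) - 7)^2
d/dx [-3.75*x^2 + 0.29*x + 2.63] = 0.29 - 7.5*x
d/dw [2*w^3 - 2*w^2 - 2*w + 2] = 6*w^2 - 4*w - 2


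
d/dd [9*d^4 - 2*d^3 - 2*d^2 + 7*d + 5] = 36*d^3 - 6*d^2 - 4*d + 7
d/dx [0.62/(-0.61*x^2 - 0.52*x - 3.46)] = (0.7564*x + 0.3224)/(0.61*x^2 + 0.52*x + 3.46)^2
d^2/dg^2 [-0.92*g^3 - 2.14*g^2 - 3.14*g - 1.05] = -5.52*g - 4.28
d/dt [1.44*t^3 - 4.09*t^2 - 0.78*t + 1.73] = 4.32*t^2 - 8.18*t - 0.78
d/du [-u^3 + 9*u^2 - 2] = 3*u*(6 - u)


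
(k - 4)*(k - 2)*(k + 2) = k^3 - 4*k^2 - 4*k + 16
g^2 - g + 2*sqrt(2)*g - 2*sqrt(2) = (g - 1)*(g + 2*sqrt(2))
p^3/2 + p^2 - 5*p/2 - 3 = (p/2 + 1/2)*(p - 2)*(p + 3)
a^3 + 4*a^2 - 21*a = a*(a - 3)*(a + 7)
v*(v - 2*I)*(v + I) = v^3 - I*v^2 + 2*v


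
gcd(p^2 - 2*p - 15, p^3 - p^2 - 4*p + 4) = 1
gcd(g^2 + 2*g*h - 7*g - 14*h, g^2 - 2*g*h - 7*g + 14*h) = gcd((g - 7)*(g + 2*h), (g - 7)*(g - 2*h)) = g - 7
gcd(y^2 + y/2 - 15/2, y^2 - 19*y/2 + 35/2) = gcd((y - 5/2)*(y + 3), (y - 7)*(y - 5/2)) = y - 5/2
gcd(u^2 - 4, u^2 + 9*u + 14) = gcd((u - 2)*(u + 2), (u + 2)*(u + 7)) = u + 2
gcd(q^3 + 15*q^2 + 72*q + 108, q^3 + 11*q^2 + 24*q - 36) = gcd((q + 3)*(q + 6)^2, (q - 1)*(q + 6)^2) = q^2 + 12*q + 36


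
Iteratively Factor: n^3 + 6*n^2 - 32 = (n + 4)*(n^2 + 2*n - 8) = (n + 4)^2*(n - 2)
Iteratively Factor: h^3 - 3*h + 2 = (h + 2)*(h^2 - 2*h + 1) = (h - 1)*(h + 2)*(h - 1)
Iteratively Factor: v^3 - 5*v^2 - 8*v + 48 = (v + 3)*(v^2 - 8*v + 16) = (v - 4)*(v + 3)*(v - 4)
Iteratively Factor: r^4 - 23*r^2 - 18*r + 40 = (r - 5)*(r^3 + 5*r^2 + 2*r - 8) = (r - 5)*(r - 1)*(r^2 + 6*r + 8) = (r - 5)*(r - 1)*(r + 2)*(r + 4)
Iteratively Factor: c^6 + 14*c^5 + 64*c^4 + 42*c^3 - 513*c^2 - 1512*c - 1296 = (c + 3)*(c^5 + 11*c^4 + 31*c^3 - 51*c^2 - 360*c - 432) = (c + 3)*(c + 4)*(c^4 + 7*c^3 + 3*c^2 - 63*c - 108) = (c - 3)*(c + 3)*(c + 4)*(c^3 + 10*c^2 + 33*c + 36) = (c - 3)*(c + 3)^2*(c + 4)*(c^2 + 7*c + 12) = (c - 3)*(c + 3)^2*(c + 4)^2*(c + 3)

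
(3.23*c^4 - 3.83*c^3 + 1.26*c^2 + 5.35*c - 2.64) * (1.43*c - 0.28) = 4.6189*c^5 - 6.3813*c^4 + 2.8742*c^3 + 7.2977*c^2 - 5.2732*c + 0.7392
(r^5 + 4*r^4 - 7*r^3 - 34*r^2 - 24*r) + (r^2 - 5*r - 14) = r^5 + 4*r^4 - 7*r^3 - 33*r^2 - 29*r - 14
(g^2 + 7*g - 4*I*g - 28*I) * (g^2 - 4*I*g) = g^4 + 7*g^3 - 8*I*g^3 - 16*g^2 - 56*I*g^2 - 112*g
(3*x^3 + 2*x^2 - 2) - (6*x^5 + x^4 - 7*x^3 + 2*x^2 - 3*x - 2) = -6*x^5 - x^4 + 10*x^3 + 3*x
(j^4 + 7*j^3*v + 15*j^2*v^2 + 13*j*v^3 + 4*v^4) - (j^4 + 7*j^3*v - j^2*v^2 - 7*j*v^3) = 16*j^2*v^2 + 20*j*v^3 + 4*v^4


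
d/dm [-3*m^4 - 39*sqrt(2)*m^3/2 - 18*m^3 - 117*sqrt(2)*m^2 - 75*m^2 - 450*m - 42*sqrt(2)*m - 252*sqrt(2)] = -12*m^3 - 117*sqrt(2)*m^2/2 - 54*m^2 - 234*sqrt(2)*m - 150*m - 450 - 42*sqrt(2)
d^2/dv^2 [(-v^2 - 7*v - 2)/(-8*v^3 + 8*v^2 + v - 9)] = 4*(32*v^6 + 672*v^5 - 276*v^4 - 516*v^3 - 1236*v^2 + 564*v + 145)/(512*v^9 - 1536*v^8 + 1344*v^7 + 1600*v^6 - 3624*v^5 + 1272*v^4 + 2375*v^3 - 1917*v^2 - 243*v + 729)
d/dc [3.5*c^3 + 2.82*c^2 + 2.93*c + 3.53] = 10.5*c^2 + 5.64*c + 2.93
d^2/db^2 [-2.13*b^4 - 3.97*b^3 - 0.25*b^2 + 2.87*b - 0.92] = -25.56*b^2 - 23.82*b - 0.5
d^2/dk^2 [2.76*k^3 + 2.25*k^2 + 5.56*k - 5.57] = 16.56*k + 4.5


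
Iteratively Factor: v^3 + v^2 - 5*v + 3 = (v - 1)*(v^2 + 2*v - 3) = (v - 1)*(v + 3)*(v - 1)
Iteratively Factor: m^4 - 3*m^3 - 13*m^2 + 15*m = (m - 5)*(m^3 + 2*m^2 - 3*m) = m*(m - 5)*(m^2 + 2*m - 3) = m*(m - 5)*(m + 3)*(m - 1)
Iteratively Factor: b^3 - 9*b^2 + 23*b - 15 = (b - 5)*(b^2 - 4*b + 3) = (b - 5)*(b - 3)*(b - 1)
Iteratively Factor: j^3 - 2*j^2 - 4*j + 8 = (j + 2)*(j^2 - 4*j + 4) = (j - 2)*(j + 2)*(j - 2)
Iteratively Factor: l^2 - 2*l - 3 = (l - 3)*(l + 1)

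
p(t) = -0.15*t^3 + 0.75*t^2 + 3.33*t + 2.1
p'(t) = -0.45*t^2 + 1.5*t + 3.33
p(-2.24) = 0.09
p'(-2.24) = -2.29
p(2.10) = 11.01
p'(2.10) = 4.50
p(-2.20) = 0.00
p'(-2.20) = -2.15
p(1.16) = 6.74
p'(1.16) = 4.46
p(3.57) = 16.72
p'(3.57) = 2.95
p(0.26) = 3.01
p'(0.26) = 3.69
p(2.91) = 14.45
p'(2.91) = 3.88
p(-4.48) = 15.72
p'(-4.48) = -12.42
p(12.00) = -109.14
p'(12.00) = -43.47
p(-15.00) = 627.15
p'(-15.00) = -120.42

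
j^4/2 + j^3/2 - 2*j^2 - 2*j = j*(j/2 + 1)*(j - 2)*(j + 1)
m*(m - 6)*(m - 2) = m^3 - 8*m^2 + 12*m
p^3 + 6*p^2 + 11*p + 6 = (p + 1)*(p + 2)*(p + 3)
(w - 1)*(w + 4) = w^2 + 3*w - 4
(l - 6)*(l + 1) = l^2 - 5*l - 6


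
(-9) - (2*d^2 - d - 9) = -2*d^2 + d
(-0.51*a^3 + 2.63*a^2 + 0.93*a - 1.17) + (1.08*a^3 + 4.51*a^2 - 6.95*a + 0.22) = 0.57*a^3 + 7.14*a^2 - 6.02*a - 0.95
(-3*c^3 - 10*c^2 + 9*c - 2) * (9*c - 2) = -27*c^4 - 84*c^3 + 101*c^2 - 36*c + 4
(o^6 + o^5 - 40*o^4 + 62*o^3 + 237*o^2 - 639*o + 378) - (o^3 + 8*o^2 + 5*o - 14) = o^6 + o^5 - 40*o^4 + 61*o^3 + 229*o^2 - 644*o + 392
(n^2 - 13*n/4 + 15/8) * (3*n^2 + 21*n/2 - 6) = 3*n^4 + 3*n^3/4 - 69*n^2/2 + 627*n/16 - 45/4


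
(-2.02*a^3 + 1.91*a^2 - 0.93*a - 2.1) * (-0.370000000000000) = 0.7474*a^3 - 0.7067*a^2 + 0.3441*a + 0.777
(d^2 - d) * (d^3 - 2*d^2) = d^5 - 3*d^4 + 2*d^3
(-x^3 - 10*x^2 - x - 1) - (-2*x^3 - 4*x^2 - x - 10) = x^3 - 6*x^2 + 9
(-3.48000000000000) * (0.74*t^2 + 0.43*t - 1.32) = -2.5752*t^2 - 1.4964*t + 4.5936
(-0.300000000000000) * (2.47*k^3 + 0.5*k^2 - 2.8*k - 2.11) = -0.741*k^3 - 0.15*k^2 + 0.84*k + 0.633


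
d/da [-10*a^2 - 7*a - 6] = -20*a - 7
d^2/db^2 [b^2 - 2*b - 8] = 2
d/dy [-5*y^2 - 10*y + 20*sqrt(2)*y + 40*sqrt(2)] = -10*y - 10 + 20*sqrt(2)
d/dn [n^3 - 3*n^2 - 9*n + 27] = 3*n^2 - 6*n - 9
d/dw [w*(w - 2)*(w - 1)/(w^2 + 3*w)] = (w^2 + 6*w - 11)/(w^2 + 6*w + 9)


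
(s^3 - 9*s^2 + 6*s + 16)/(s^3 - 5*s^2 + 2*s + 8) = (s - 8)/(s - 4)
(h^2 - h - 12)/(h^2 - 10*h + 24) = (h + 3)/(h - 6)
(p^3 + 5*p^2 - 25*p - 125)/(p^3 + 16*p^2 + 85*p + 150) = (p - 5)/(p + 6)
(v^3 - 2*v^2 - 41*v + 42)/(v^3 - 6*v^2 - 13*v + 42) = (v^2 + 5*v - 6)/(v^2 + v - 6)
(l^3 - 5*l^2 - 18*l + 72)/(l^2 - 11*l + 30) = (l^2 + l - 12)/(l - 5)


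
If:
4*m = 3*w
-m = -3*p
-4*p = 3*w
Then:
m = 0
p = 0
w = 0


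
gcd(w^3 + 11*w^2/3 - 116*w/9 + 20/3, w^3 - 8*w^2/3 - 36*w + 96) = w + 6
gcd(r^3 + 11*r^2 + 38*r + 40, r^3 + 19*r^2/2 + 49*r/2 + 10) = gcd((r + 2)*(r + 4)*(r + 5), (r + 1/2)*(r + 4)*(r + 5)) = r^2 + 9*r + 20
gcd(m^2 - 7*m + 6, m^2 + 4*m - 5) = m - 1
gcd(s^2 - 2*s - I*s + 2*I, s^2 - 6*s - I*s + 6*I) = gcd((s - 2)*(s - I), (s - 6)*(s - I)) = s - I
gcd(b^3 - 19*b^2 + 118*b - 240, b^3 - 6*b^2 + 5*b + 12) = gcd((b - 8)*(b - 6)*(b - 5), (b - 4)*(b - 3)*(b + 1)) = 1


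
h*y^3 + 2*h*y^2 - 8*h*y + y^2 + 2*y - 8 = (y - 2)*(y + 4)*(h*y + 1)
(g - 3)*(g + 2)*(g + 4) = g^3 + 3*g^2 - 10*g - 24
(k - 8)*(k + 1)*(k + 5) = k^3 - 2*k^2 - 43*k - 40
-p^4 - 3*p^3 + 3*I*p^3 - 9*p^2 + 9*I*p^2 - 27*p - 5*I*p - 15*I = (p + 3)*(p - 5*I)*(-I*p + 1)^2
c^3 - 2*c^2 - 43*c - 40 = (c - 8)*(c + 1)*(c + 5)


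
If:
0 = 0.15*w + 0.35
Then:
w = -2.33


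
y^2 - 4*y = y*(y - 4)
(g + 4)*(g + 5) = g^2 + 9*g + 20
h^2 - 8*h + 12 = (h - 6)*(h - 2)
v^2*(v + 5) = v^3 + 5*v^2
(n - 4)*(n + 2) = n^2 - 2*n - 8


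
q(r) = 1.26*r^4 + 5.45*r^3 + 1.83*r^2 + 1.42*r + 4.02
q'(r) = 5.04*r^3 + 16.35*r^2 + 3.66*r + 1.42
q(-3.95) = -2.19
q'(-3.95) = -68.55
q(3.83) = 613.62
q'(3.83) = 538.43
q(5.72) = 2440.80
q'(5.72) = 1500.53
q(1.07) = 15.96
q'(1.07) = 30.23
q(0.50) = 5.95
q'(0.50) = 7.97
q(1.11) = 17.22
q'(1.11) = 32.52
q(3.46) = 437.17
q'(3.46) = 418.58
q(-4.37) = 37.45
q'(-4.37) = -122.95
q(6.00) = 2888.58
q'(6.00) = 1700.62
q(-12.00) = 16960.26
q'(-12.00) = -6397.22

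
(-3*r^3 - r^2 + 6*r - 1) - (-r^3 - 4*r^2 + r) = -2*r^3 + 3*r^2 + 5*r - 1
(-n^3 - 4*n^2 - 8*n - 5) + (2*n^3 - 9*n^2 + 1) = n^3 - 13*n^2 - 8*n - 4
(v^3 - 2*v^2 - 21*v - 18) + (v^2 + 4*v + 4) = v^3 - v^2 - 17*v - 14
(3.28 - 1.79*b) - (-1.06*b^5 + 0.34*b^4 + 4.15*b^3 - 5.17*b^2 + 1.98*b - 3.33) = 1.06*b^5 - 0.34*b^4 - 4.15*b^3 + 5.17*b^2 - 3.77*b + 6.61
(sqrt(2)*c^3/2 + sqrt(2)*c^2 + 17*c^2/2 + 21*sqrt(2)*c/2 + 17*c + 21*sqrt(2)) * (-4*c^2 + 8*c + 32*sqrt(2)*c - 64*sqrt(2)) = -2*sqrt(2)*c^5 - 2*c^4 + 238*sqrt(2)*c^3 + 680*c^2 - 920*sqrt(2)*c - 2688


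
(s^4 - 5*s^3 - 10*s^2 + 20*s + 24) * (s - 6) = s^5 - 11*s^4 + 20*s^3 + 80*s^2 - 96*s - 144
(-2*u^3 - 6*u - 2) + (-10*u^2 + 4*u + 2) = -2*u^3 - 10*u^2 - 2*u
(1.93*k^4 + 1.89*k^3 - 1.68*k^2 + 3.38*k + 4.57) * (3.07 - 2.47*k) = -4.7671*k^5 + 1.2568*k^4 + 9.9519*k^3 - 13.5062*k^2 - 0.911300000000002*k + 14.0299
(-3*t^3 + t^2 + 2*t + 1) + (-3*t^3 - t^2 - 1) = -6*t^3 + 2*t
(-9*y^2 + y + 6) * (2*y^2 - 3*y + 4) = -18*y^4 + 29*y^3 - 27*y^2 - 14*y + 24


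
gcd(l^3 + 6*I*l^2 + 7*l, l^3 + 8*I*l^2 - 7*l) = l^2 + 7*I*l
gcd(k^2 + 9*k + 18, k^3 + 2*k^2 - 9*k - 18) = k + 3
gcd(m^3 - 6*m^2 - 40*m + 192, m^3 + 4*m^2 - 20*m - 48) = m^2 + 2*m - 24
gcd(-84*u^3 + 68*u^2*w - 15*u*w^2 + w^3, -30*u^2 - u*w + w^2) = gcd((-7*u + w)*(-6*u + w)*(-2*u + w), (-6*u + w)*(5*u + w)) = 6*u - w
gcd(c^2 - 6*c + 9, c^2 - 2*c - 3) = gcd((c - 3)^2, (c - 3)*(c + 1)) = c - 3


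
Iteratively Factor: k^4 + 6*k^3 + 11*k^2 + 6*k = (k + 3)*(k^3 + 3*k^2 + 2*k) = (k + 1)*(k + 3)*(k^2 + 2*k) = (k + 1)*(k + 2)*(k + 3)*(k)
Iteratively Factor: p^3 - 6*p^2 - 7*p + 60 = (p - 4)*(p^2 - 2*p - 15) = (p - 4)*(p + 3)*(p - 5)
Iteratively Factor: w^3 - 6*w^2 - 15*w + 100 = (w + 4)*(w^2 - 10*w + 25) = (w - 5)*(w + 4)*(w - 5)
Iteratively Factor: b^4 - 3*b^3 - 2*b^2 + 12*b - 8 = (b - 2)*(b^3 - b^2 - 4*b + 4) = (b - 2)*(b - 1)*(b^2 - 4) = (b - 2)*(b - 1)*(b + 2)*(b - 2)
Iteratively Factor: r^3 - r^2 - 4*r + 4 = (r + 2)*(r^2 - 3*r + 2) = (r - 1)*(r + 2)*(r - 2)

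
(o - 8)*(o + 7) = o^2 - o - 56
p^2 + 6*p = p*(p + 6)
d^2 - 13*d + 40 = (d - 8)*(d - 5)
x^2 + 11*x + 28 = (x + 4)*(x + 7)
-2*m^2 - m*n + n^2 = (-2*m + n)*(m + n)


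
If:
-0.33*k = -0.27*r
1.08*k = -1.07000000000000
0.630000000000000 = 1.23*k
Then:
No Solution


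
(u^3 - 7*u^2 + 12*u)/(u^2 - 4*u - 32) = u*(-u^2 + 7*u - 12)/(-u^2 + 4*u + 32)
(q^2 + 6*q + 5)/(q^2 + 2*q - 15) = (q + 1)/(q - 3)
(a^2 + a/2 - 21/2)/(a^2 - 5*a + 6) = (a + 7/2)/(a - 2)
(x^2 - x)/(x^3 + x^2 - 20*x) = (x - 1)/(x^2 + x - 20)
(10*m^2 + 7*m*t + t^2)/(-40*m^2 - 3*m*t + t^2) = (2*m + t)/(-8*m + t)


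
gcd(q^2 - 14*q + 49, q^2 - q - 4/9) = 1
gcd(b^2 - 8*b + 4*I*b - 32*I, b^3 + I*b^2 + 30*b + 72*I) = b + 4*I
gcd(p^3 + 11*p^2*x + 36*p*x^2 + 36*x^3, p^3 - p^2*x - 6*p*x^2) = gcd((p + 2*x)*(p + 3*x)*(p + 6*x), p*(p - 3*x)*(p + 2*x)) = p + 2*x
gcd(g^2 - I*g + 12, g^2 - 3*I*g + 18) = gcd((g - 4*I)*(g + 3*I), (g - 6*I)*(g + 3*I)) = g + 3*I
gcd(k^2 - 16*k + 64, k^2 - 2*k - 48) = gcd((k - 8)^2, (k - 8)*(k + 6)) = k - 8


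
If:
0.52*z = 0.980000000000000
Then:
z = 1.88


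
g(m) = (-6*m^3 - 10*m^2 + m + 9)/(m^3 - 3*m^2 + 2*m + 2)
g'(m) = (-18*m^2 - 20*m + 1)/(m^3 - 3*m^2 + 2*m + 2) + (-3*m^2 + 6*m - 2)*(-6*m^3 - 10*m^2 + m + 9)/(m^3 - 3*m^2 + 2*m + 2)^2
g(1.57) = -23.09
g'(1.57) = -46.65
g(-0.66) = -6.24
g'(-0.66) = -56.58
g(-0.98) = -1.07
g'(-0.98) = -3.93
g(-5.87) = -2.77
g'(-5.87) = 0.36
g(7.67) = -11.23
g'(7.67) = 0.94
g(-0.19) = 5.64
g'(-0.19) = -9.42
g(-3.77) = -1.81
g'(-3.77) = 0.56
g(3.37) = -25.56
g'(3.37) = 10.38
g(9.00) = -10.21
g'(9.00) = 0.62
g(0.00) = 4.50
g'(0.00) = -4.00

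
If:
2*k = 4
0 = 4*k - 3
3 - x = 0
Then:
No Solution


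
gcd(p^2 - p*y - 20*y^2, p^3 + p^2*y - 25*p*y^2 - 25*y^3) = -p + 5*y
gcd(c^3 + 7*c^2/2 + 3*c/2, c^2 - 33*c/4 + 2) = 1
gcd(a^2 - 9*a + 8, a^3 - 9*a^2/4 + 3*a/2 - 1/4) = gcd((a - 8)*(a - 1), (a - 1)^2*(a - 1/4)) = a - 1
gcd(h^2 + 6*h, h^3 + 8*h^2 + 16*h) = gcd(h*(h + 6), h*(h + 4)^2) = h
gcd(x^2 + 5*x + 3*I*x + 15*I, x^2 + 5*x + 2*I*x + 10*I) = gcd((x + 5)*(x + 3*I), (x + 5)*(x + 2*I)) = x + 5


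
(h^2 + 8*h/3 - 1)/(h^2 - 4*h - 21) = (h - 1/3)/(h - 7)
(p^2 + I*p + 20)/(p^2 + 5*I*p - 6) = (p^2 + I*p + 20)/(p^2 + 5*I*p - 6)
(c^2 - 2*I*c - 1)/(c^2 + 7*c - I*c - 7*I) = (c - I)/(c + 7)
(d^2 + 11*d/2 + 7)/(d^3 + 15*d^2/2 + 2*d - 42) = (d + 2)/(d^2 + 4*d - 12)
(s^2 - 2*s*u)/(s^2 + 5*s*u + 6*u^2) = s*(s - 2*u)/(s^2 + 5*s*u + 6*u^2)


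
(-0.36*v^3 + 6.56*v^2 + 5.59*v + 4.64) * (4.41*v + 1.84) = -1.5876*v^4 + 28.2672*v^3 + 36.7223*v^2 + 30.748*v + 8.5376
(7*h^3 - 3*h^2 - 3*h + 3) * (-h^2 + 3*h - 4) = -7*h^5 + 24*h^4 - 34*h^3 + 21*h - 12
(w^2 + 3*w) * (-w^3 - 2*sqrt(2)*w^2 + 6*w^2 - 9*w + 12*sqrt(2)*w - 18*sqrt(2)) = -w^5 - 2*sqrt(2)*w^4 + 3*w^4 + 6*sqrt(2)*w^3 + 9*w^3 - 27*w^2 + 18*sqrt(2)*w^2 - 54*sqrt(2)*w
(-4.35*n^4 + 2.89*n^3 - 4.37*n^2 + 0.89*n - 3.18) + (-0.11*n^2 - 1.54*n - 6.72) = -4.35*n^4 + 2.89*n^3 - 4.48*n^2 - 0.65*n - 9.9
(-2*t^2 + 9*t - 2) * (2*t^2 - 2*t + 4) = -4*t^4 + 22*t^3 - 30*t^2 + 40*t - 8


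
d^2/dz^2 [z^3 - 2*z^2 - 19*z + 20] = 6*z - 4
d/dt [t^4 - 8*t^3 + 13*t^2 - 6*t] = 4*t^3 - 24*t^2 + 26*t - 6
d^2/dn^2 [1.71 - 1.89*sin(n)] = 1.89*sin(n)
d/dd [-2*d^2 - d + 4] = -4*d - 1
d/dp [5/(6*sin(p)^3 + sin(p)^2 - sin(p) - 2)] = 5*(-18*sin(p)^2 - 2*sin(p) + 1)*cos(p)/(6*sin(p)^3 + sin(p)^2 - sin(p) - 2)^2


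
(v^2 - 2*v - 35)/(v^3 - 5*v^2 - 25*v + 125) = (v - 7)/(v^2 - 10*v + 25)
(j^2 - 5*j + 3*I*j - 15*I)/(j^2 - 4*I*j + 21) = (j - 5)/(j - 7*I)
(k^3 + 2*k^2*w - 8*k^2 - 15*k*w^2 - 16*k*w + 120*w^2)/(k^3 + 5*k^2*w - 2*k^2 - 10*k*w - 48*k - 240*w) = (k - 3*w)/(k + 6)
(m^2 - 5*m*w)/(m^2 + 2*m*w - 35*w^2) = m/(m + 7*w)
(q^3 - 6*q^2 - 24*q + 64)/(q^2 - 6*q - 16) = (q^2 + 2*q - 8)/(q + 2)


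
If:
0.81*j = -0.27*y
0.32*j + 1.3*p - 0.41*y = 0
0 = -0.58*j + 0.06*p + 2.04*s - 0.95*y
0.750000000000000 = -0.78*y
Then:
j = 0.32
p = -0.38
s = -0.35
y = -0.96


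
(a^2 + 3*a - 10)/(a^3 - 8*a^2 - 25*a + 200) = (a - 2)/(a^2 - 13*a + 40)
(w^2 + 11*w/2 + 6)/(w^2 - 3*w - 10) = (w^2 + 11*w/2 + 6)/(w^2 - 3*w - 10)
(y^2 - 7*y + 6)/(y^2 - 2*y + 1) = (y - 6)/(y - 1)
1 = 1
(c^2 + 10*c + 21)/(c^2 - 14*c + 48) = (c^2 + 10*c + 21)/(c^2 - 14*c + 48)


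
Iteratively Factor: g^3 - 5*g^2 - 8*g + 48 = (g - 4)*(g^2 - g - 12) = (g - 4)^2*(g + 3)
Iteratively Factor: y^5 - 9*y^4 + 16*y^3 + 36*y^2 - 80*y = (y - 5)*(y^4 - 4*y^3 - 4*y^2 + 16*y) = (y - 5)*(y + 2)*(y^3 - 6*y^2 + 8*y) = (y - 5)*(y - 4)*(y + 2)*(y^2 - 2*y) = y*(y - 5)*(y - 4)*(y + 2)*(y - 2)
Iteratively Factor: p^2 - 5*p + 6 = (p - 3)*(p - 2)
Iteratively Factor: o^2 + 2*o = (o + 2)*(o)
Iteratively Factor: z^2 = (z)*(z)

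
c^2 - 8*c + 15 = (c - 5)*(c - 3)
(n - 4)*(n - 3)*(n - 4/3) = n^3 - 25*n^2/3 + 64*n/3 - 16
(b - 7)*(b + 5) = b^2 - 2*b - 35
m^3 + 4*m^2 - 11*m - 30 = (m - 3)*(m + 2)*(m + 5)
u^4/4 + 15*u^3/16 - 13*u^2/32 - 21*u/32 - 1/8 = (u/4 + 1)*(u - 1)*(u + 1/4)*(u + 1/2)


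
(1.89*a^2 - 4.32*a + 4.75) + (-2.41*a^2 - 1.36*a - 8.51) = -0.52*a^2 - 5.68*a - 3.76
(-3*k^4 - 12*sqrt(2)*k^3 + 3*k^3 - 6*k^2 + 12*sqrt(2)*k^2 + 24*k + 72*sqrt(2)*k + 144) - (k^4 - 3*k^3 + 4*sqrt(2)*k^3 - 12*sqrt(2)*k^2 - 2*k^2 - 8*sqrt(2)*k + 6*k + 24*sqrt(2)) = -4*k^4 - 16*sqrt(2)*k^3 + 6*k^3 - 4*k^2 + 24*sqrt(2)*k^2 + 18*k + 80*sqrt(2)*k - 24*sqrt(2) + 144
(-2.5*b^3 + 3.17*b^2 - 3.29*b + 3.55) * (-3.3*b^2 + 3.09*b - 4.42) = 8.25*b^5 - 18.186*b^4 + 31.7023*b^3 - 35.8925*b^2 + 25.5113*b - 15.691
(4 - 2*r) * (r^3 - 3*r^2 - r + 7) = -2*r^4 + 10*r^3 - 10*r^2 - 18*r + 28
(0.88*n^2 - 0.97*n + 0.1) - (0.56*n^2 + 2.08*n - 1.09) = 0.32*n^2 - 3.05*n + 1.19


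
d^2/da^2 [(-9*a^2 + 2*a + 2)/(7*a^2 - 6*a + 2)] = 16*(-35*a^3 + 84*a^2 - 42*a + 4)/(343*a^6 - 882*a^5 + 1050*a^4 - 720*a^3 + 300*a^2 - 72*a + 8)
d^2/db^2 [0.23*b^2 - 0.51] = 0.460000000000000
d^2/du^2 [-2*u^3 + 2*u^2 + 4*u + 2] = 4 - 12*u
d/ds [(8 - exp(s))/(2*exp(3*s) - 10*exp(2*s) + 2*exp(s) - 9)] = (4*exp(3*s) - 58*exp(2*s) + 160*exp(s) - 7)*exp(s)/(4*exp(6*s) - 40*exp(5*s) + 108*exp(4*s) - 76*exp(3*s) + 184*exp(2*s) - 36*exp(s) + 81)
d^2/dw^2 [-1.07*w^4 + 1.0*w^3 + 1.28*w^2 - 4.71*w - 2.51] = -12.84*w^2 + 6.0*w + 2.56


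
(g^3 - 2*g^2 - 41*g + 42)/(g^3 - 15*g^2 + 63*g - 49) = (g + 6)/(g - 7)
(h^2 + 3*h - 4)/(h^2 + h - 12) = (h - 1)/(h - 3)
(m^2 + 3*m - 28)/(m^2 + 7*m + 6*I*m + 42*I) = (m - 4)/(m + 6*I)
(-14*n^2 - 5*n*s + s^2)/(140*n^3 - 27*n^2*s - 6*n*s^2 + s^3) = (2*n + s)/(-20*n^2 + n*s + s^2)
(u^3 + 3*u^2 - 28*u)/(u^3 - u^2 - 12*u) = (u + 7)/(u + 3)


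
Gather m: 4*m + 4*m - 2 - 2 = 8*m - 4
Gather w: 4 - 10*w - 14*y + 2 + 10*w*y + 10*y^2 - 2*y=w*(10*y - 10) + 10*y^2 - 16*y + 6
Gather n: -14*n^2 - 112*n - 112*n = -14*n^2 - 224*n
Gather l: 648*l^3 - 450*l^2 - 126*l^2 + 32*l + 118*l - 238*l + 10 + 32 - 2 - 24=648*l^3 - 576*l^2 - 88*l + 16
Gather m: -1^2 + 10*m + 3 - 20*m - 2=-10*m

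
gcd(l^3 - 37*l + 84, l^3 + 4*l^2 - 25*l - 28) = l^2 + 3*l - 28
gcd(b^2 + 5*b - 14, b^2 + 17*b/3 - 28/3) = b + 7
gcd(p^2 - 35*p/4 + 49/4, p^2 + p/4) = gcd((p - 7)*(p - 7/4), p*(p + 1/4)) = 1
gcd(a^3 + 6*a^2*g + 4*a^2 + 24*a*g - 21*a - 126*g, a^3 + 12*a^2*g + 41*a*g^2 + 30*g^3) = a + 6*g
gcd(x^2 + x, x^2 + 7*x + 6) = x + 1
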